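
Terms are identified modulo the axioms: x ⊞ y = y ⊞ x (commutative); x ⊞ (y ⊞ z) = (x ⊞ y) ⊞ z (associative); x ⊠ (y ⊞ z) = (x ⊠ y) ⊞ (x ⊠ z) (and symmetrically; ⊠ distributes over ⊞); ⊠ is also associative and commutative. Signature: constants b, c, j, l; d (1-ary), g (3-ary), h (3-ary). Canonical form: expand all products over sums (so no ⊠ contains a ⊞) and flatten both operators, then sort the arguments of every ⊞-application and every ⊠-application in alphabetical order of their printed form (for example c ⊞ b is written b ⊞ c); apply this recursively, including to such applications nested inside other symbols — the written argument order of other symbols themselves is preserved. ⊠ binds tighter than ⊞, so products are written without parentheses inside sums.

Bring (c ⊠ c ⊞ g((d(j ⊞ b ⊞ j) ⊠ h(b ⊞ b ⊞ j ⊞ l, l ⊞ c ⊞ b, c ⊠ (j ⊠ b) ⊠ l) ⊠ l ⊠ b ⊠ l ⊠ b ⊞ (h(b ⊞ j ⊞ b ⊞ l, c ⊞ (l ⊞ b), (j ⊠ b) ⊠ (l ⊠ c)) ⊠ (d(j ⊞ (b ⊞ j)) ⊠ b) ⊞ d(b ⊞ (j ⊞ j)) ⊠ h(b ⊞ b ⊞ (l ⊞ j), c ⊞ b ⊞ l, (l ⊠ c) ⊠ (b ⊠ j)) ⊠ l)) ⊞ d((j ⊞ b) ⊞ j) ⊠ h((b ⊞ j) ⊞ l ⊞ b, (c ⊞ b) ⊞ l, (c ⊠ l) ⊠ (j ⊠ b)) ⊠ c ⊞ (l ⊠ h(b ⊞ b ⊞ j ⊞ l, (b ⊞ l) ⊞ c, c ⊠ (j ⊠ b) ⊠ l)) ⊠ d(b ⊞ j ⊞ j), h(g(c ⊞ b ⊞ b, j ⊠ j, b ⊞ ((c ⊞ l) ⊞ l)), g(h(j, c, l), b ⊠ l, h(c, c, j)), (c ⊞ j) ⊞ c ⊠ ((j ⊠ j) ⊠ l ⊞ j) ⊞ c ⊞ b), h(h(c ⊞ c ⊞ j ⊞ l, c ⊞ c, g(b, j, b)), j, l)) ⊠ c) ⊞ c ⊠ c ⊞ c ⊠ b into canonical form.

Expand:  c ⊠ c ⊞ c ⊠ g(b ⊠ b ⊠ d(b ⊞ j ⊞ j) ⊠ h(b ⊞ b ⊞ j ⊞ l, b ⊞ c ⊞ l, b ⊠ c ⊠ j ⊠ l) ⊠ l ⊠ l ⊞ b ⊠ d(b ⊞ j ⊞ j) ⊠ h(b ⊞ b ⊞ j ⊞ l, b ⊞ c ⊞ l, b ⊠ c ⊠ j ⊠ l) ⊞ c ⊠ d(b ⊞ j ⊞ j) ⊠ h(b ⊞ b ⊞ j ⊞ l, b ⊞ c ⊞ l, b ⊠ c ⊠ j ⊠ l) ⊞ d(b ⊞ j ⊞ j) ⊠ h(b ⊞ b ⊞ j ⊞ l, b ⊞ c ⊞ l, b ⊠ c ⊠ j ⊠ l) ⊠ l ⊞ d(b ⊞ j ⊞ j) ⊠ h(b ⊞ b ⊞ j ⊞ l, b ⊞ c ⊞ l, b ⊠ c ⊠ j ⊠ l) ⊠ l, h(g(b ⊞ b ⊞ c, j ⊠ j, b ⊞ c ⊞ l ⊞ l), g(h(j, c, l), b ⊠ l, h(c, c, j)), b ⊞ c ⊞ c ⊞ c ⊠ j ⊞ c ⊠ j ⊠ j ⊠ l ⊞ j), h(h(c ⊞ c ⊞ j ⊞ l, c ⊞ c, g(b, j, b)), j, l)) ⊞ c ⊠ c ⊞ b ⊠ c
Sort:  b ⊠ c ⊞ c ⊠ c ⊞ c ⊠ c ⊞ c ⊠ g(b ⊠ b ⊠ d(b ⊞ j ⊞ j) ⊠ h(b ⊞ b ⊞ j ⊞ l, b ⊞ c ⊞ l, b ⊠ c ⊠ j ⊠ l) ⊠ l ⊠ l ⊞ b ⊠ d(b ⊞ j ⊞ j) ⊠ h(b ⊞ b ⊞ j ⊞ l, b ⊞ c ⊞ l, b ⊠ c ⊠ j ⊠ l) ⊞ c ⊠ d(b ⊞ j ⊞ j) ⊠ h(b ⊞ b ⊞ j ⊞ l, b ⊞ c ⊞ l, b ⊠ c ⊠ j ⊠ l) ⊞ d(b ⊞ j ⊞ j) ⊠ h(b ⊞ b ⊞ j ⊞ l, b ⊞ c ⊞ l, b ⊠ c ⊠ j ⊠ l) ⊠ l ⊞ d(b ⊞ j ⊞ j) ⊠ h(b ⊞ b ⊞ j ⊞ l, b ⊞ c ⊞ l, b ⊠ c ⊠ j ⊠ l) ⊠ l, h(g(b ⊞ b ⊞ c, j ⊠ j, b ⊞ c ⊞ l ⊞ l), g(h(j, c, l), b ⊠ l, h(c, c, j)), b ⊞ c ⊞ c ⊞ c ⊠ j ⊞ c ⊠ j ⊠ j ⊠ l ⊞ j), h(h(c ⊞ c ⊞ j ⊞ l, c ⊞ c, g(b, j, b)), j, l))

Answer: b ⊠ c ⊞ c ⊠ c ⊞ c ⊠ c ⊞ c ⊠ g(b ⊠ b ⊠ d(b ⊞ j ⊞ j) ⊠ h(b ⊞ b ⊞ j ⊞ l, b ⊞ c ⊞ l, b ⊠ c ⊠ j ⊠ l) ⊠ l ⊠ l ⊞ b ⊠ d(b ⊞ j ⊞ j) ⊠ h(b ⊞ b ⊞ j ⊞ l, b ⊞ c ⊞ l, b ⊠ c ⊠ j ⊠ l) ⊞ c ⊠ d(b ⊞ j ⊞ j) ⊠ h(b ⊞ b ⊞ j ⊞ l, b ⊞ c ⊞ l, b ⊠ c ⊠ j ⊠ l) ⊞ d(b ⊞ j ⊞ j) ⊠ h(b ⊞ b ⊞ j ⊞ l, b ⊞ c ⊞ l, b ⊠ c ⊠ j ⊠ l) ⊠ l ⊞ d(b ⊞ j ⊞ j) ⊠ h(b ⊞ b ⊞ j ⊞ l, b ⊞ c ⊞ l, b ⊠ c ⊠ j ⊠ l) ⊠ l, h(g(b ⊞ b ⊞ c, j ⊠ j, b ⊞ c ⊞ l ⊞ l), g(h(j, c, l), b ⊠ l, h(c, c, j)), b ⊞ c ⊞ c ⊞ c ⊠ j ⊞ c ⊠ j ⊠ j ⊠ l ⊞ j), h(h(c ⊞ c ⊞ j ⊞ l, c ⊞ c, g(b, j, b)), j, l))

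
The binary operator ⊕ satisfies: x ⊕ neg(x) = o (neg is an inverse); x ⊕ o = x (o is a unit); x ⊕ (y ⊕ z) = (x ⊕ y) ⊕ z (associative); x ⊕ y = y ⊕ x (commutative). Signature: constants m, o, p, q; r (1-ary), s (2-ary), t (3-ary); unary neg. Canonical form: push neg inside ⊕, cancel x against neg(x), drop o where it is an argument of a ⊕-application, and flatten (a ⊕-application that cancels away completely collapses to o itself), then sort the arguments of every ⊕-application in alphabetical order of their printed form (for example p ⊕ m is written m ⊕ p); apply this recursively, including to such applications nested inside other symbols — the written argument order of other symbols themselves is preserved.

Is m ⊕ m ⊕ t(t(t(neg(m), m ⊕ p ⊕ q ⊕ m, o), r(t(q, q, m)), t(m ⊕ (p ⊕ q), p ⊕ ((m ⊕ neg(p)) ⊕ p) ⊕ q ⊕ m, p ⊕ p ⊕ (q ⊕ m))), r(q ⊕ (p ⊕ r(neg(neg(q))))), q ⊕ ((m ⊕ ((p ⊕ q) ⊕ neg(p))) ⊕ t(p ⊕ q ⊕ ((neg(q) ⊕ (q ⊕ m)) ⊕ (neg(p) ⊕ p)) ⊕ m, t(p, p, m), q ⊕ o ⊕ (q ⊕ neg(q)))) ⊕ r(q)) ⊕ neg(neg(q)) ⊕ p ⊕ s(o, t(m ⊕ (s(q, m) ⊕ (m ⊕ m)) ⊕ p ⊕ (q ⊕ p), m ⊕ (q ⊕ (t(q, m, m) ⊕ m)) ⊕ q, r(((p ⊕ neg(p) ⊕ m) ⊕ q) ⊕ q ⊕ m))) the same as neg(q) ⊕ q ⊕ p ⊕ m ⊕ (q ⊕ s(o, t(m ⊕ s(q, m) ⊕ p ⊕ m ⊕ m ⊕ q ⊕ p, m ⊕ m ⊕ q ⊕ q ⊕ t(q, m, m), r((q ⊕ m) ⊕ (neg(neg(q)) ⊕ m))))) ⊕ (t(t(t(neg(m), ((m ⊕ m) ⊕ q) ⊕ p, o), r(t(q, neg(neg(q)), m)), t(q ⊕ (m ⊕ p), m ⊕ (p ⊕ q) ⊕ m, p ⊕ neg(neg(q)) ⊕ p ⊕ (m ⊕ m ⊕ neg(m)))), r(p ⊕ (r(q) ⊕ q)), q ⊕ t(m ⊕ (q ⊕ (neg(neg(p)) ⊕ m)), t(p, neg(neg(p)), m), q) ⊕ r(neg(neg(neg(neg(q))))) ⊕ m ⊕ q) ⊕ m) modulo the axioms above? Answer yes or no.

Answer: yes — both canonical forms are m ⊕ m ⊕ p ⊕ q ⊕ s(o, t(m ⊕ m ⊕ m ⊕ p ⊕ p ⊕ q ⊕ s(q, m), m ⊕ m ⊕ q ⊕ q ⊕ t(q, m, m), r(m ⊕ m ⊕ q ⊕ q))) ⊕ t(t(t(neg(m), m ⊕ m ⊕ p ⊕ q, o), r(t(q, q, m)), t(m ⊕ p ⊕ q, m ⊕ m ⊕ p ⊕ q, m ⊕ p ⊕ p ⊕ q)), r(p ⊕ q ⊕ r(q)), m ⊕ q ⊕ q ⊕ r(q) ⊕ t(m ⊕ m ⊕ p ⊕ q, t(p, p, m), q))

Derivation:
Left:  m ⊕ m ⊕ t(t(t(neg(m), m ⊕ p ⊕ q ⊕ m, o), r(t(q, q, m)), t(m ⊕ (p ⊕ q), p ⊕ ((m ⊕ neg(p)) ⊕ p) ⊕ q ⊕ m, p ⊕ p ⊕ (q ⊕ m))), r(q ⊕ (p ⊕ r(neg(neg(q))))), q ⊕ ((m ⊕ ((p ⊕ q) ⊕ neg(p))) ⊕ t(p ⊕ q ⊕ ((neg(q) ⊕ (q ⊕ m)) ⊕ (neg(p) ⊕ p)) ⊕ m, t(p, p, m), q ⊕ o ⊕ (q ⊕ neg(q)))) ⊕ r(q)) ⊕ neg(neg(q)) ⊕ p ⊕ s(o, t(m ⊕ (s(q, m) ⊕ (m ⊕ m)) ⊕ p ⊕ (q ⊕ p), m ⊕ (q ⊕ (t(q, m, m) ⊕ m)) ⊕ q, r(((p ⊕ neg(p) ⊕ m) ⊕ q) ⊕ q ⊕ m)))
  Push neg inside:  distribute neg over ⊕ and collapse double neg
  Combine occurrences:  m ⊕ m ⊕ t(t(t(neg(m), m ⊕ m ⊕ p ⊕ q, o), r(t(q, q, m)), t(m ⊕ p ⊕ q, m ⊕ m ⊕ p ⊕ q, m ⊕ p ⊕ p ⊕ q)), r(p ⊕ q ⊕ r(q)), m ⊕ q ⊕ q ⊕ r(q) ⊕ t(m ⊕ m ⊕ p ⊕ q, t(p, p, m), q)) ⊕ q ⊕ p ⊕ s(o, t(m ⊕ m ⊕ m ⊕ p ⊕ p ⊕ q ⊕ s(q, m), m ⊕ m ⊕ q ⊕ q ⊕ t(q, m, m), r(m ⊕ m ⊕ q ⊕ q)))
  Order the arguments:  m ⊕ m ⊕ p ⊕ q ⊕ s(o, t(m ⊕ m ⊕ m ⊕ p ⊕ p ⊕ q ⊕ s(q, m), m ⊕ m ⊕ q ⊕ q ⊕ t(q, m, m), r(m ⊕ m ⊕ q ⊕ q))) ⊕ t(t(t(neg(m), m ⊕ m ⊕ p ⊕ q, o), r(t(q, q, m)), t(m ⊕ p ⊕ q, m ⊕ m ⊕ p ⊕ q, m ⊕ p ⊕ p ⊕ q)), r(p ⊕ q ⊕ r(q)), m ⊕ q ⊕ q ⊕ r(q) ⊕ t(m ⊕ m ⊕ p ⊕ q, t(p, p, m), q))
Right:  neg(q) ⊕ q ⊕ p ⊕ m ⊕ (q ⊕ s(o, t(m ⊕ s(q, m) ⊕ p ⊕ m ⊕ m ⊕ q ⊕ p, m ⊕ m ⊕ q ⊕ q ⊕ t(q, m, m), r((q ⊕ m) ⊕ (neg(neg(q)) ⊕ m))))) ⊕ (t(t(t(neg(m), ((m ⊕ m) ⊕ q) ⊕ p, o), r(t(q, neg(neg(q)), m)), t(q ⊕ (m ⊕ p), m ⊕ (p ⊕ q) ⊕ m, p ⊕ neg(neg(q)) ⊕ p ⊕ (m ⊕ m ⊕ neg(m)))), r(p ⊕ (r(q) ⊕ q)), q ⊕ t(m ⊕ (q ⊕ (neg(neg(p)) ⊕ m)), t(p, neg(neg(p)), m), q) ⊕ r(neg(neg(neg(neg(q))))) ⊕ m ⊕ q) ⊕ m)
  Push neg inside:  distribute neg over ⊕ and collapse double neg
  Collect terms:  q ⊕ p ⊕ m ⊕ m ⊕ s(o, t(m ⊕ m ⊕ m ⊕ p ⊕ p ⊕ q ⊕ s(q, m), m ⊕ m ⊕ q ⊕ q ⊕ t(q, m, m), r(m ⊕ m ⊕ q ⊕ q))) ⊕ t(t(t(neg(m), m ⊕ m ⊕ p ⊕ q, o), r(t(q, q, m)), t(m ⊕ p ⊕ q, m ⊕ m ⊕ p ⊕ q, m ⊕ p ⊕ p ⊕ q)), r(p ⊕ q ⊕ r(q)), m ⊕ q ⊕ q ⊕ r(q) ⊕ t(m ⊕ m ⊕ p ⊕ q, t(p, p, m), q))
  Sort arguments:  m ⊕ m ⊕ p ⊕ q ⊕ s(o, t(m ⊕ m ⊕ m ⊕ p ⊕ p ⊕ q ⊕ s(q, m), m ⊕ m ⊕ q ⊕ q ⊕ t(q, m, m), r(m ⊕ m ⊕ q ⊕ q))) ⊕ t(t(t(neg(m), m ⊕ m ⊕ p ⊕ q, o), r(t(q, q, m)), t(m ⊕ p ⊕ q, m ⊕ m ⊕ p ⊕ q, m ⊕ p ⊕ p ⊕ q)), r(p ⊕ q ⊕ r(q)), m ⊕ q ⊕ q ⊕ r(q) ⊕ t(m ⊕ m ⊕ p ⊕ q, t(p, p, m), q))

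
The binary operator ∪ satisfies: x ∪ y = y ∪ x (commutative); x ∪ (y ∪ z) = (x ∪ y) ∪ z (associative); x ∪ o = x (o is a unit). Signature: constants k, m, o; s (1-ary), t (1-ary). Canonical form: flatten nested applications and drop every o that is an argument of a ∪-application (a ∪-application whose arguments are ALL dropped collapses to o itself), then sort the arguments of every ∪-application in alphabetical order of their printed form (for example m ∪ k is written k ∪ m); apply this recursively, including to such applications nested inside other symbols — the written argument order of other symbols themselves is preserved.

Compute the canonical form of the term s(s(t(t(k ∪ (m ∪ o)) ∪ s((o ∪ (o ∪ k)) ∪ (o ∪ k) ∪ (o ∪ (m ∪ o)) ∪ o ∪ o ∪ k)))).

Answer: s(s(t(s(k ∪ k ∪ k ∪ m) ∪ t(k ∪ m))))

Derivation:
Work inside:  t(k ∪ (m ∪ o)) ∪ s((o ∪ (o ∪ k)) ∪ (o ∪ k) ∪ (o ∪ (m ∪ o)) ∪ o ∪ o ∪ k)
Simplify inside:  t(k ∪ (m ∪ o))  →  t(k ∪ m)
Inside:  s((o ∪ (o ∪ k)) ∪ (o ∪ k) ∪ (o ∪ (m ∪ o)) ∪ o ∪ o ∪ k)  →  s(k ∪ k ∪ k ∪ m)
Sort:  s(k ∪ k ∪ k ∪ m) ∪ t(k ∪ m)
Reassemble:  s(s(t(s(k ∪ k ∪ k ∪ m) ∪ t(k ∪ m))))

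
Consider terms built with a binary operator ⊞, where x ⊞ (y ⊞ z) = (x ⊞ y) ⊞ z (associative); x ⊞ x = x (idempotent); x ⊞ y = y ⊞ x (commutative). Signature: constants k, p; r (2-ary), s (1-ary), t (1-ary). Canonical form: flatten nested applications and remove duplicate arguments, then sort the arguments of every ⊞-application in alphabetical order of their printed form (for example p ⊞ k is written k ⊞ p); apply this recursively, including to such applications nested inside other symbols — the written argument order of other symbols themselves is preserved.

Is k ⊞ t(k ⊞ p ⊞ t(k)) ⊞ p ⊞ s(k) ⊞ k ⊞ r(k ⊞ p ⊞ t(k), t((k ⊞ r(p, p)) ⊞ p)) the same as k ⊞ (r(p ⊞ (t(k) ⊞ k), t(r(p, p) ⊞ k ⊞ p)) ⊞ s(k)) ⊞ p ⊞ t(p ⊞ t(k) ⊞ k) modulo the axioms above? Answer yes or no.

Left:  k ⊞ t(k ⊞ p ⊞ t(k)) ⊞ p ⊞ s(k) ⊞ k ⊞ r(k ⊞ p ⊞ t(k), t((k ⊞ r(p, p)) ⊞ p))
  Inside:  r(k ⊞ p ⊞ t(k), t((k ⊞ r(p, p)) ⊞ p))  →  r(k ⊞ p ⊞ t(k), t(k ⊞ p ⊞ r(p, p)))
  Drop duplicates:  drop duplicate k
  Sort:  k ⊞ p ⊞ r(k ⊞ p ⊞ t(k), t(k ⊞ p ⊞ r(p, p))) ⊞ s(k) ⊞ t(k ⊞ p ⊞ t(k))
Right:  k ⊞ (r(p ⊞ (t(k) ⊞ k), t(r(p, p) ⊞ k ⊞ p)) ⊞ s(k)) ⊞ p ⊞ t(p ⊞ t(k) ⊞ k)
  Flatten:  k ⊞ r(p ⊞ (t(k) ⊞ k), t(r(p, p) ⊞ k ⊞ p)) ⊞ s(k) ⊞ p ⊞ t(p ⊞ t(k) ⊞ k)
  Simplify inside:  r(p ⊞ (t(k) ⊞ k), t(r(p, p) ⊞ k ⊞ p))  →  r(k ⊞ p ⊞ t(k), t(k ⊞ p ⊞ r(p, p)))
  Inside:  t(p ⊞ t(k) ⊞ k)  →  t(k ⊞ p ⊞ t(k))
  Order the arguments:  k ⊞ p ⊞ r(k ⊞ p ⊞ t(k), t(k ⊞ p ⊞ r(p, p))) ⊞ s(k) ⊞ t(k ⊞ p ⊞ t(k))

Answer: yes — both canonical forms are k ⊞ p ⊞ r(k ⊞ p ⊞ t(k), t(k ⊞ p ⊞ r(p, p))) ⊞ s(k) ⊞ t(k ⊞ p ⊞ t(k))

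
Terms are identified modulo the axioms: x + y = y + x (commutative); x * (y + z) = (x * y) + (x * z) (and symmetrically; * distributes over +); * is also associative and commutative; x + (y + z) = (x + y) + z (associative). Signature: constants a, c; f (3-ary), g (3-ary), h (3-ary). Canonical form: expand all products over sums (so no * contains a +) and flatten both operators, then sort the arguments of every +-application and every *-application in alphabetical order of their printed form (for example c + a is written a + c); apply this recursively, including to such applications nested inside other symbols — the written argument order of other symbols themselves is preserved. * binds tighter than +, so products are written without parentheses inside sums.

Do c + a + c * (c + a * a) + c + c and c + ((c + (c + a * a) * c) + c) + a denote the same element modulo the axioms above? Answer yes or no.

Answer: yes — both canonical forms are a + a * a * c + c + c + c + c * c

Derivation:
Left:  c + a + c * (c + a * a) + c + c
  Expand products over sums:  c + a + c * c + a * a * c + c + c
  Order the arguments:  a + a * a * c + c + c + c + c * c
Right:  c + ((c + (c + a * a) * c) + c) + a
  Distribute:  c + c + c * c + a * a * c + c + a
  Order the arguments:  a + a * a * c + c + c + c + c * c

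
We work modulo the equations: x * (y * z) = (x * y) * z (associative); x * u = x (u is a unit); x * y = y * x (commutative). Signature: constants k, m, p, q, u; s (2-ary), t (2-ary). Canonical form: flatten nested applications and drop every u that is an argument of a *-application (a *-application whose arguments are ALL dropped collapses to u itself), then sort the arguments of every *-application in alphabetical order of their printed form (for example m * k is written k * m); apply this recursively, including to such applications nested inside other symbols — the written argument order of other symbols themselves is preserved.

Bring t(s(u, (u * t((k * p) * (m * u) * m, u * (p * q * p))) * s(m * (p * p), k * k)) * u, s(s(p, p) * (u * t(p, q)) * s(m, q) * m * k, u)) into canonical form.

Answer: t(s(u, s(m * p * p, k * k) * t(k * m * m * p, p * p * q)), s(k * m * s(m, q) * s(p, p) * t(p, q), u))

Derivation:
Focus inside:  s(u, (u * t((k * p) * (m * u) * m, u * (p * q * p))) * s(m * (p * p), k * k)) * u
Inside:  s(u, (u * t((k * p) * (m * u) * m, u * (p * q * p))) * s(m * (p * p), k * k))  →  s(u, s(m * p * p, k * k) * t(k * m * m * p, p * p * q))
Units out:  drop u
Sort arguments:  s(u, s(m * p * p, k * k) * t(k * m * m * p, p * p * q))
Rebuild:  t(s(u, s(m * p * p, k * k) * t(k * m * m * p, p * p * q)), s(k * m * s(m, q) * s(p, p) * t(p, q), u))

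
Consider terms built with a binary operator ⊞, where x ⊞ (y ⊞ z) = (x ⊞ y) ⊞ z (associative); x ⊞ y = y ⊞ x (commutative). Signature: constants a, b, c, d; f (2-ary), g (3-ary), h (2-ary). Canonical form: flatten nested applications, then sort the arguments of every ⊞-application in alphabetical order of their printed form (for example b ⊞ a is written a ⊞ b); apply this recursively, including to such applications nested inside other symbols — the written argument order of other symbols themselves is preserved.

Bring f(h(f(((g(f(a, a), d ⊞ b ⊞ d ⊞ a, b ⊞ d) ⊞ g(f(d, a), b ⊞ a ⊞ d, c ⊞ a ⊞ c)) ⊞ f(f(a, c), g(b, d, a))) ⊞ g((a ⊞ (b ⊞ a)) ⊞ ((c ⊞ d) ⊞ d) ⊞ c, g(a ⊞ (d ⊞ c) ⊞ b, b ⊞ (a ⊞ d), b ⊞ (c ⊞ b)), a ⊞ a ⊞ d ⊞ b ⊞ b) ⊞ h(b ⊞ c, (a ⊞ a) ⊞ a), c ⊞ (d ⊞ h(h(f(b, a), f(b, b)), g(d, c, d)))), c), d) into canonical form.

Descend into:  ((g(f(a, a), d ⊞ b ⊞ d ⊞ a, b ⊞ d) ⊞ g(f(d, a), b ⊞ a ⊞ d, c ⊞ a ⊞ c)) ⊞ f(f(a, c), g(b, d, a))) ⊞ g((a ⊞ (b ⊞ a)) ⊞ ((c ⊞ d) ⊞ d) ⊞ c, g(a ⊞ (d ⊞ c) ⊞ b, b ⊞ (a ⊞ d), b ⊞ (c ⊞ b)), a ⊞ a ⊞ d ⊞ b ⊞ b) ⊞ h(b ⊞ c, (a ⊞ a) ⊞ a)
Un-nest:  g(f(a, a), d ⊞ b ⊞ d ⊞ a, b ⊞ d) ⊞ g(f(d, a), b ⊞ a ⊞ d, c ⊞ a ⊞ c) ⊞ f(f(a, c), g(b, d, a)) ⊞ g((a ⊞ (b ⊞ a)) ⊞ ((c ⊞ d) ⊞ d) ⊞ c, g(a ⊞ (d ⊞ c) ⊞ b, b ⊞ (a ⊞ d), b ⊞ (c ⊞ b)), a ⊞ a ⊞ d ⊞ b ⊞ b) ⊞ h(b ⊞ c, (a ⊞ a) ⊞ a)
Inside:  g(f(a, a), d ⊞ b ⊞ d ⊞ a, b ⊞ d)  →  g(f(a, a), a ⊞ b ⊞ d ⊞ d, b ⊞ d)
Simplify inside:  g(f(d, a), b ⊞ a ⊞ d, c ⊞ a ⊞ c)  →  g(f(d, a), a ⊞ b ⊞ d, a ⊞ c ⊞ c)
Inside:  g((a ⊞ (b ⊞ a)) ⊞ ((c ⊞ d) ⊞ d) ⊞ c, g(a ⊞ (d ⊞ c) ⊞ b, b ⊞ (a ⊞ d), b ⊞ (c ⊞ b)), a ⊞ a ⊞ d ⊞ b ⊞ b)  →  g(a ⊞ a ⊞ b ⊞ c ⊞ c ⊞ d ⊞ d, g(a ⊞ b ⊞ c ⊞ d, a ⊞ b ⊞ d, b ⊞ b ⊞ c), a ⊞ a ⊞ b ⊞ b ⊞ d)
Sort arguments:  f(f(a, c), g(b, d, a)) ⊞ g(a ⊞ a ⊞ b ⊞ c ⊞ c ⊞ d ⊞ d, g(a ⊞ b ⊞ c ⊞ d, a ⊞ b ⊞ d, b ⊞ b ⊞ c), a ⊞ a ⊞ b ⊞ b ⊞ d) ⊞ g(f(a, a), a ⊞ b ⊞ d ⊞ d, b ⊞ d) ⊞ g(f(d, a), a ⊞ b ⊞ d, a ⊞ c ⊞ c) ⊞ h(b ⊞ c, a ⊞ a ⊞ a)
Put back:  f(h(f(f(f(a, c), g(b, d, a)) ⊞ g(a ⊞ a ⊞ b ⊞ c ⊞ c ⊞ d ⊞ d, g(a ⊞ b ⊞ c ⊞ d, a ⊞ b ⊞ d, b ⊞ b ⊞ c), a ⊞ a ⊞ b ⊞ b ⊞ d) ⊞ g(f(a, a), a ⊞ b ⊞ d ⊞ d, b ⊞ d) ⊞ g(f(d, a), a ⊞ b ⊞ d, a ⊞ c ⊞ c) ⊞ h(b ⊞ c, a ⊞ a ⊞ a), c ⊞ d ⊞ h(h(f(b, a), f(b, b)), g(d, c, d))), c), d)

Answer: f(h(f(f(f(a, c), g(b, d, a)) ⊞ g(a ⊞ a ⊞ b ⊞ c ⊞ c ⊞ d ⊞ d, g(a ⊞ b ⊞ c ⊞ d, a ⊞ b ⊞ d, b ⊞ b ⊞ c), a ⊞ a ⊞ b ⊞ b ⊞ d) ⊞ g(f(a, a), a ⊞ b ⊞ d ⊞ d, b ⊞ d) ⊞ g(f(d, a), a ⊞ b ⊞ d, a ⊞ c ⊞ c) ⊞ h(b ⊞ c, a ⊞ a ⊞ a), c ⊞ d ⊞ h(h(f(b, a), f(b, b)), g(d, c, d))), c), d)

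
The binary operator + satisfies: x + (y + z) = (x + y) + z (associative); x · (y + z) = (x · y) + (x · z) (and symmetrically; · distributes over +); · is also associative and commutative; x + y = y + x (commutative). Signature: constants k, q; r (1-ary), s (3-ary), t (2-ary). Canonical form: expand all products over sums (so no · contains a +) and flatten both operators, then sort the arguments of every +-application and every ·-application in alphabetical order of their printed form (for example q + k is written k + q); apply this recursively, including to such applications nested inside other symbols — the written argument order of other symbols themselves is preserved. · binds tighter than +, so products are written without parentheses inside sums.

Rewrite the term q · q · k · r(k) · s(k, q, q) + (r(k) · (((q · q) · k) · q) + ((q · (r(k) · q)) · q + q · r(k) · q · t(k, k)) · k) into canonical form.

Distribute:  k · q · q · r(k) · s(k, q, q) + k · q · q · q · r(k) + k · q · q · q · r(k) + k · q · q · r(k) · t(k, k)
Sort:  k · q · q · q · r(k) + k · q · q · q · r(k) + k · q · q · r(k) · s(k, q, q) + k · q · q · r(k) · t(k, k)

Answer: k · q · q · q · r(k) + k · q · q · q · r(k) + k · q · q · r(k) · s(k, q, q) + k · q · q · r(k) · t(k, k)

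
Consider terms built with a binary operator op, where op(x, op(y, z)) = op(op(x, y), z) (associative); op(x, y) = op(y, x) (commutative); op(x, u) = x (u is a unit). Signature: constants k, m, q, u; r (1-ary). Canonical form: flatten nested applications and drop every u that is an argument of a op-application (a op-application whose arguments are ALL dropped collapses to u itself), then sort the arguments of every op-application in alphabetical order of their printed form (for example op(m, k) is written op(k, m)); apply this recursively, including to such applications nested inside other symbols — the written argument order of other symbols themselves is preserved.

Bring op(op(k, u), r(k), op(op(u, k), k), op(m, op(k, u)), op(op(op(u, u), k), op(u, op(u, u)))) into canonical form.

Flatten:  op(k, u, r(k), u, k, k, m, k, u, u, u, k, u, u, u)
Units out:  drop u (×8)
Sort:  op(k, k, k, k, k, m, r(k))

Answer: op(k, k, k, k, k, m, r(k))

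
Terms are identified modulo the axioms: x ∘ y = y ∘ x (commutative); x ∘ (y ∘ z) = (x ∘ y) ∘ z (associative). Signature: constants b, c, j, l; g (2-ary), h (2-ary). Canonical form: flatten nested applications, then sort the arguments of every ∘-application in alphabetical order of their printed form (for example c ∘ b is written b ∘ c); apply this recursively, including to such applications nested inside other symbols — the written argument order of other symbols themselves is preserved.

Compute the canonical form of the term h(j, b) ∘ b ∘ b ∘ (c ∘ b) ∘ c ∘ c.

Answer: b ∘ b ∘ b ∘ c ∘ c ∘ c ∘ h(j, b)

Derivation:
Merge nested applications:  h(j, b) ∘ b ∘ b ∘ c ∘ b ∘ c ∘ c
Sort:  b ∘ b ∘ b ∘ c ∘ c ∘ c ∘ h(j, b)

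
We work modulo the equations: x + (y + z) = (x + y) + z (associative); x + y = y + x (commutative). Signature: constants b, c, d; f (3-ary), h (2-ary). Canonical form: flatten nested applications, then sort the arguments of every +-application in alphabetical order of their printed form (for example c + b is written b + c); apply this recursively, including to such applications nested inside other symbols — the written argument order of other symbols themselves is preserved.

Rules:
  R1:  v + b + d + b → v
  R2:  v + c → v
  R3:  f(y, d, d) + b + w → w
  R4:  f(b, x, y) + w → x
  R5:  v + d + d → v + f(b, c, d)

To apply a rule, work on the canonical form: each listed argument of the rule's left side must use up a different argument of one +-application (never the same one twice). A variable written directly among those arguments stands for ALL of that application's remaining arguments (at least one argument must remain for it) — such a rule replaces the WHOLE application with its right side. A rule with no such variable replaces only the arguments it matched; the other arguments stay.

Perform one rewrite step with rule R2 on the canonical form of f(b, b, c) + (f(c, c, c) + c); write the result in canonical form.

Canonical form:  c + f(b, b, c) + f(c, c, c)
Apply R2:  consuming c;  v := f(b, b, c) + f(c, c, c)
The extension variable absorbs all remaining arguments, so the whole application is rewritten.
Giving:  f(b, b, c) + f(c, c, c)

Answer: f(b, b, c) + f(c, c, c)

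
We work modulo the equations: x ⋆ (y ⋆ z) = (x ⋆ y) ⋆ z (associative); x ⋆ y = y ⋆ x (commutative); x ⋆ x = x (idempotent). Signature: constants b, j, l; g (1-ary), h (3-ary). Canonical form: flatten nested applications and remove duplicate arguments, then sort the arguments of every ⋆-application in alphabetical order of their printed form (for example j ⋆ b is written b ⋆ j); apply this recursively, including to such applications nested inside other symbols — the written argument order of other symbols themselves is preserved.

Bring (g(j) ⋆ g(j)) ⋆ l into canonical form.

Flatten:  g(j) ⋆ g(j) ⋆ l
Drop duplicates:  drop duplicate g(j)
Order the arguments:  g(j) ⋆ l

Answer: g(j) ⋆ l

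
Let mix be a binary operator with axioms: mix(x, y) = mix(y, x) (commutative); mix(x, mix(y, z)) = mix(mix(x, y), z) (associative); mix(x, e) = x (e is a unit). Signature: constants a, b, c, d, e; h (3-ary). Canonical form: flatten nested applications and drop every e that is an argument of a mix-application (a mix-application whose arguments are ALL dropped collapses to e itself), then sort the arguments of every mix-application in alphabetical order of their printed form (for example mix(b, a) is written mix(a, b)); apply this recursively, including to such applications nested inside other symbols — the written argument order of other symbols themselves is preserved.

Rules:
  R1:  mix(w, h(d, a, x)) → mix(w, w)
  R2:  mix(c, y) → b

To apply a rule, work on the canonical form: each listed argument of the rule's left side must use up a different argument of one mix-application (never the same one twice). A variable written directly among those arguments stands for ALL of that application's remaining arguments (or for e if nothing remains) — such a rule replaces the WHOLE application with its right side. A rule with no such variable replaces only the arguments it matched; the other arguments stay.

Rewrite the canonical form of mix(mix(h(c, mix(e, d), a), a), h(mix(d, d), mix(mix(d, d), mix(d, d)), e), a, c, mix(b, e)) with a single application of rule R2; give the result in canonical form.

Canonical form:  mix(a, a, b, c, h(c, d, a), h(mix(d, d), mix(d, d, d, d), e))
Match R2:  consume c;  y := mix(a, a, b, h(c, d, a), h(mix(d, d), mix(d, d, d, d), e))
Every leftover argument binds to the variable; the entire application is replaced.
Giving:  b

Answer: b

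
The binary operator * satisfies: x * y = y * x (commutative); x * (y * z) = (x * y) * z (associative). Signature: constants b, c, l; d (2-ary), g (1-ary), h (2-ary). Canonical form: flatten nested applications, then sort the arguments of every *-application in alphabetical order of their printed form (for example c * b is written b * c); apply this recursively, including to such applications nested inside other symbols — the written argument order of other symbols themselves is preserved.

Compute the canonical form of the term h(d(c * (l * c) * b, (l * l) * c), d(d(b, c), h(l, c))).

Answer: h(d(b * c * c * l, c * l * l), d(d(b, c), h(l, c)))

Derivation:
Descend into:  c * (l * c) * b
Merge nested applications:  c * l * c * b
Sort arguments:  b * c * c * l
Reassemble:  h(d(b * c * c * l, c * l * l), d(d(b, c), h(l, c)))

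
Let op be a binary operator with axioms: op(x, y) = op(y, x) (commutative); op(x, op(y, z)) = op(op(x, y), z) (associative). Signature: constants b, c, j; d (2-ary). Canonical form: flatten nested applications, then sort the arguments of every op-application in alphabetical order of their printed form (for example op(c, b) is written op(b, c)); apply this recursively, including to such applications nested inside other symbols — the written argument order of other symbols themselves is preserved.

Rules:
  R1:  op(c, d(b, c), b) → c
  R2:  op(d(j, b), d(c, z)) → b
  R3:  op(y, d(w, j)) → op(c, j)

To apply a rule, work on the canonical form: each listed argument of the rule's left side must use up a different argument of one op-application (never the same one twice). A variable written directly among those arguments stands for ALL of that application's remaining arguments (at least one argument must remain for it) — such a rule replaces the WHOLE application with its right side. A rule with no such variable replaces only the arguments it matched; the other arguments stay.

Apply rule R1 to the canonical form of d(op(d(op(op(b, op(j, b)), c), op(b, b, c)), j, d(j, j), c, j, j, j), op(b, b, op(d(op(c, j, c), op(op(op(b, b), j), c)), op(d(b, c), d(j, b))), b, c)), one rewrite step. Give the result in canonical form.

Answer: d(op(c, d(j, j), d(op(b, b, c, j), op(b, b, c)), j, j, j, j), op(b, b, c, d(j, b), d(op(c, c, j), op(b, b, c, j))))

Derivation:
Canonical form:  d(op(c, d(j, j), d(op(b, b, c, j), op(b, b, c)), j, j, j, j), op(b, b, b, c, d(b, c), d(j, b), d(op(c, c, j), op(b, b, c, j))))
Apply R1:  consuming b, c, d(b, c)
New term:  d(op(c, d(j, j), d(op(b, b, c, j), op(b, b, c)), j, j, j, j), op(b, b, c, d(j, b), d(op(c, c, j), op(b, b, c, j))))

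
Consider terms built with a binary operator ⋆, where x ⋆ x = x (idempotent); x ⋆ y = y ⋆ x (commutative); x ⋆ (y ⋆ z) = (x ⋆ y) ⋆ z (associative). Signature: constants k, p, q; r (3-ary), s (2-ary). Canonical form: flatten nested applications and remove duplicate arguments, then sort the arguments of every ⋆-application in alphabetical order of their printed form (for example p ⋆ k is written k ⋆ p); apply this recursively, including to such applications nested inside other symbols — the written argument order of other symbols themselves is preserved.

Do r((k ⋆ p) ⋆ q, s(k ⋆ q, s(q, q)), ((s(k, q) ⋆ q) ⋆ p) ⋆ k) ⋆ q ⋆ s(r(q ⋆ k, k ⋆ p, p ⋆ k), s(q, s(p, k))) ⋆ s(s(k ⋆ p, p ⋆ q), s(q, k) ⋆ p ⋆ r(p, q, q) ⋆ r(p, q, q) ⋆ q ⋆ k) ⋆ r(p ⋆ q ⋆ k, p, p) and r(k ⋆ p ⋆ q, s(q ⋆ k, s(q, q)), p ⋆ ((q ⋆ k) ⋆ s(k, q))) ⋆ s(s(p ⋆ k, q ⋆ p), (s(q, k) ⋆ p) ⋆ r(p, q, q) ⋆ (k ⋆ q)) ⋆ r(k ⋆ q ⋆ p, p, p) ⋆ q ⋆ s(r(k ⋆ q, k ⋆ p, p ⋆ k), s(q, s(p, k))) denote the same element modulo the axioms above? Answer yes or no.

Left:  r((k ⋆ p) ⋆ q, s(k ⋆ q, s(q, q)), ((s(k, q) ⋆ q) ⋆ p) ⋆ k) ⋆ q ⋆ s(r(q ⋆ k, k ⋆ p, p ⋆ k), s(q, s(p, k))) ⋆ s(s(k ⋆ p, p ⋆ q), s(q, k) ⋆ p ⋆ r(p, q, q) ⋆ r(p, q, q) ⋆ q ⋆ k) ⋆ r(p ⋆ q ⋆ k, p, p)
  Simplify inside:  r((k ⋆ p) ⋆ q, s(k ⋆ q, s(q, q)), ((s(k, q) ⋆ q) ⋆ p) ⋆ k)  →  r(k ⋆ p ⋆ q, s(k ⋆ q, s(q, q)), k ⋆ p ⋆ q ⋆ s(k, q))
  Simplify inside:  s(r(q ⋆ k, k ⋆ p, p ⋆ k), s(q, s(p, k)))  →  s(r(k ⋆ q, k ⋆ p, k ⋆ p), s(q, s(p, k)))
  Canonicalize subterm:  s(s(k ⋆ p, p ⋆ q), s(q, k) ⋆ p ⋆ r(p, q, q) ⋆ r(p, q, q) ⋆ q ⋆ k)  →  s(s(k ⋆ p, p ⋆ q), k ⋆ p ⋆ q ⋆ r(p, q, q) ⋆ s(q, k))
  Sort:  q ⋆ r(k ⋆ p ⋆ q, p, p) ⋆ r(k ⋆ p ⋆ q, s(k ⋆ q, s(q, q)), k ⋆ p ⋆ q ⋆ s(k, q)) ⋆ s(r(k ⋆ q, k ⋆ p, k ⋆ p), s(q, s(p, k))) ⋆ s(s(k ⋆ p, p ⋆ q), k ⋆ p ⋆ q ⋆ r(p, q, q) ⋆ s(q, k))
Right:  r(k ⋆ p ⋆ q, s(q ⋆ k, s(q, q)), p ⋆ ((q ⋆ k) ⋆ s(k, q))) ⋆ s(s(p ⋆ k, q ⋆ p), (s(q, k) ⋆ p) ⋆ r(p, q, q) ⋆ (k ⋆ q)) ⋆ r(k ⋆ q ⋆ p, p, p) ⋆ q ⋆ s(r(k ⋆ q, k ⋆ p, p ⋆ k), s(q, s(p, k)))
  Inside:  r(k ⋆ p ⋆ q, s(q ⋆ k, s(q, q)), p ⋆ ((q ⋆ k) ⋆ s(k, q)))  →  r(k ⋆ p ⋆ q, s(k ⋆ q, s(q, q)), k ⋆ p ⋆ q ⋆ s(k, q))
  Inside:  s(s(p ⋆ k, q ⋆ p), (s(q, k) ⋆ p) ⋆ r(p, q, q) ⋆ (k ⋆ q))  →  s(s(k ⋆ p, p ⋆ q), k ⋆ p ⋆ q ⋆ r(p, q, q) ⋆ s(q, k))
  Simplify inside:  r(k ⋆ q ⋆ p, p, p)  →  r(k ⋆ p ⋆ q, p, p)
  Order the arguments:  q ⋆ r(k ⋆ p ⋆ q, p, p) ⋆ r(k ⋆ p ⋆ q, s(k ⋆ q, s(q, q)), k ⋆ p ⋆ q ⋆ s(k, q)) ⋆ s(r(k ⋆ q, k ⋆ p, k ⋆ p), s(q, s(p, k))) ⋆ s(s(k ⋆ p, p ⋆ q), k ⋆ p ⋆ q ⋆ r(p, q, q) ⋆ s(q, k))

Answer: yes — both canonical forms are q ⋆ r(k ⋆ p ⋆ q, p, p) ⋆ r(k ⋆ p ⋆ q, s(k ⋆ q, s(q, q)), k ⋆ p ⋆ q ⋆ s(k, q)) ⋆ s(r(k ⋆ q, k ⋆ p, k ⋆ p), s(q, s(p, k))) ⋆ s(s(k ⋆ p, p ⋆ q), k ⋆ p ⋆ q ⋆ r(p, q, q) ⋆ s(q, k))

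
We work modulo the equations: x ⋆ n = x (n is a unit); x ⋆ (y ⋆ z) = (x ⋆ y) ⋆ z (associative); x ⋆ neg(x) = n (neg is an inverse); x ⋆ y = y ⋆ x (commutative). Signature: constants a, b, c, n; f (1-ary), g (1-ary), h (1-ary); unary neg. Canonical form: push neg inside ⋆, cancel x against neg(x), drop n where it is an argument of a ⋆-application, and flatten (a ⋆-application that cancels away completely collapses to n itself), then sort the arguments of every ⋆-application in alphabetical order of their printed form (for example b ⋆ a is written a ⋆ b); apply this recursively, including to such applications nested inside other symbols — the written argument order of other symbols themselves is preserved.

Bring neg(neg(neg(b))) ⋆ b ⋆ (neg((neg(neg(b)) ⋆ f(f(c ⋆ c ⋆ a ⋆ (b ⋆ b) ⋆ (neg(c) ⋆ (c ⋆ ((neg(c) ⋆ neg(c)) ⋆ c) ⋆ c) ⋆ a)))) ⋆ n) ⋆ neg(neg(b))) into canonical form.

Push neg inside:  distribute neg over ⋆ and collapse double neg
Cancel:  b cancels
Combine occurrences:  neg(f(f(a ⋆ a ⋆ b ⋆ b ⋆ c ⋆ c)))

Answer: neg(f(f(a ⋆ a ⋆ b ⋆ b ⋆ c ⋆ c)))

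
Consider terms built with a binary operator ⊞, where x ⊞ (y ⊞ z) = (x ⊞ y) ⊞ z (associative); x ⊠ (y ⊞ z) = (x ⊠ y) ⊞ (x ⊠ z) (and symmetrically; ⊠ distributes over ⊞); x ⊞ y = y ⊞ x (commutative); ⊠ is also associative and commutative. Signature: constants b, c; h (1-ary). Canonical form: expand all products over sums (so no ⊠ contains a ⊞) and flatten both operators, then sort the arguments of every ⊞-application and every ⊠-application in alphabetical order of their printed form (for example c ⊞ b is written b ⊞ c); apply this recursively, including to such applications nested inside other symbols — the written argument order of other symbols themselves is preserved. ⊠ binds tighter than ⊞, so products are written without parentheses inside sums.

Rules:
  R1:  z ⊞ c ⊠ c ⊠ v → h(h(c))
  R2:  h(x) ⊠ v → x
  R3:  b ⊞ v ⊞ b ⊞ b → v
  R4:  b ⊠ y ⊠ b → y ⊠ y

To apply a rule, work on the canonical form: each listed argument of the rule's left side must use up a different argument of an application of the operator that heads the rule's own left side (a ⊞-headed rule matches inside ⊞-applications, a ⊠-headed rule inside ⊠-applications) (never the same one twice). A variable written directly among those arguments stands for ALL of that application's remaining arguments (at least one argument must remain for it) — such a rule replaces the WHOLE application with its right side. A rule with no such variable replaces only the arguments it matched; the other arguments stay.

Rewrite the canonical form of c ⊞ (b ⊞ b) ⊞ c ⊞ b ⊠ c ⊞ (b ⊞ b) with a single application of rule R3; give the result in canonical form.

Canonical form:  b ⊞ b ⊞ b ⊞ b ⊞ b ⊠ c ⊞ c ⊞ c
Match R3:  consume b, b, b;  v := b ⊞ b ⊠ c ⊞ c ⊞ c
Every leftover argument binds to the variable; the entire application is replaced.
New term:  b ⊞ b ⊠ c ⊞ c ⊞ c

Answer: b ⊞ b ⊠ c ⊞ c ⊞ c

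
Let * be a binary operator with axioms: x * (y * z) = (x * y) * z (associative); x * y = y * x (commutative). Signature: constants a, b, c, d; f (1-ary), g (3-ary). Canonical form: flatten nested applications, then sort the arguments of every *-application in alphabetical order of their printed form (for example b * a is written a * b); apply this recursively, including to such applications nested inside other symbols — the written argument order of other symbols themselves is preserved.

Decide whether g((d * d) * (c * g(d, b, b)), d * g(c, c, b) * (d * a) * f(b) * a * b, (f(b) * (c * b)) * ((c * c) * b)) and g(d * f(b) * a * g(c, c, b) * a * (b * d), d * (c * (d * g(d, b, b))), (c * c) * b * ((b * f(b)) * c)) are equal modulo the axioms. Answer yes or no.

Left:  g((d * d) * (c * g(d, b, b)), d * g(c, c, b) * (d * a) * f(b) * a * b, (f(b) * (c * b)) * ((c * c) * b))
  Descend into:  d * g(c, c, b) * (d * a) * f(b) * a * b
  Merge nested applications:  d * g(c, c, b) * d * a * f(b) * a * b
  Sort:  a * a * b * d * d * f(b) * g(c, c, b)
  Reassemble:  g(c * d * d * g(d, b, b), a * a * b * d * d * f(b) * g(c, c, b), b * b * c * c * c * f(b))
Right:  g(d * f(b) * a * g(c, c, b) * a * (b * d), d * (c * (d * g(d, b, b))), (c * c) * b * ((b * f(b)) * c))
  Focus inside:  d * f(b) * a * g(c, c, b) * a * (b * d)
  Flatten:  d * f(b) * a * g(c, c, b) * a * b * d
  Sort:  a * a * b * d * d * f(b) * g(c, c, b)
  Put back:  g(a * a * b * d * d * f(b) * g(c, c, b), c * d * d * g(d, b, b), b * b * c * c * c * f(b))

Answer: no — g(c * d * d * g(d, b, b), a * a * b * d * d * f(b) * g(c, c, b), b * b * c * c * c * f(b)) vs g(a * a * b * d * d * f(b) * g(c, c, b), c * d * d * g(d, b, b), b * b * c * c * c * f(b))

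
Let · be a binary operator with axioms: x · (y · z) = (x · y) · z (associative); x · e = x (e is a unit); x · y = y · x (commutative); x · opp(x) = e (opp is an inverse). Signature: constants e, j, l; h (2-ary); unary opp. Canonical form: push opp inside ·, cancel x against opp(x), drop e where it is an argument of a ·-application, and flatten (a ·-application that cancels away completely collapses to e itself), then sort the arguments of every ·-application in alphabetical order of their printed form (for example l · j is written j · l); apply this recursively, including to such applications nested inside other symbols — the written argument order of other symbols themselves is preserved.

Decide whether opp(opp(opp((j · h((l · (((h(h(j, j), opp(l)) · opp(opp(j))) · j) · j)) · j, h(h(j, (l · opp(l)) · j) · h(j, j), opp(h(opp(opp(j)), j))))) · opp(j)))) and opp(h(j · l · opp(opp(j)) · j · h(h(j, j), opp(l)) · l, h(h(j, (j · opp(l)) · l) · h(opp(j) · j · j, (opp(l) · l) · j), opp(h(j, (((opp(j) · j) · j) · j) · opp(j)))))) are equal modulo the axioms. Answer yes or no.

Answer: no — opp(h(h(h(j, j), opp(l)) · j · j · j · j · l, h(h(j, j) · h(j, j), opp(h(j, j))))) vs opp(h(h(h(j, j), opp(l)) · j · j · j · l · l, h(h(j, j) · h(j, j), opp(h(j, j)))))

Derivation:
Left:  opp(opp(opp((j · h((l · (((h(h(j, j), opp(l)) · opp(opp(j))) · j) · j)) · j, h(h(j, (l · opp(l)) · j) · h(j, j), opp(h(opp(opp(j)), j))))) · opp(j))))
  Push opp inside:  distribute opp over · and collapse double opp
  Inverses cancel:  j cancels
  Collect terms:  opp(h(h(h(j, j), opp(l)) · j · j · j · j · l, h(h(j, j) · h(j, j), opp(h(j, j)))))
Right:  opp(h(j · l · opp(opp(j)) · j · h(h(j, j), opp(l)) · l, h(h(j, (j · opp(l)) · l) · h(opp(j) · j · j, (opp(l) · l) · j), opp(h(j, (((opp(j) · j) · j) · j) · opp(j))))))
  Push opp inside:  distribute opp over · and collapse double opp
  Combine occurrences:  opp(h(h(h(j, j), opp(l)) · j · j · j · l · l, h(h(j, j) · h(j, j), opp(h(j, j)))))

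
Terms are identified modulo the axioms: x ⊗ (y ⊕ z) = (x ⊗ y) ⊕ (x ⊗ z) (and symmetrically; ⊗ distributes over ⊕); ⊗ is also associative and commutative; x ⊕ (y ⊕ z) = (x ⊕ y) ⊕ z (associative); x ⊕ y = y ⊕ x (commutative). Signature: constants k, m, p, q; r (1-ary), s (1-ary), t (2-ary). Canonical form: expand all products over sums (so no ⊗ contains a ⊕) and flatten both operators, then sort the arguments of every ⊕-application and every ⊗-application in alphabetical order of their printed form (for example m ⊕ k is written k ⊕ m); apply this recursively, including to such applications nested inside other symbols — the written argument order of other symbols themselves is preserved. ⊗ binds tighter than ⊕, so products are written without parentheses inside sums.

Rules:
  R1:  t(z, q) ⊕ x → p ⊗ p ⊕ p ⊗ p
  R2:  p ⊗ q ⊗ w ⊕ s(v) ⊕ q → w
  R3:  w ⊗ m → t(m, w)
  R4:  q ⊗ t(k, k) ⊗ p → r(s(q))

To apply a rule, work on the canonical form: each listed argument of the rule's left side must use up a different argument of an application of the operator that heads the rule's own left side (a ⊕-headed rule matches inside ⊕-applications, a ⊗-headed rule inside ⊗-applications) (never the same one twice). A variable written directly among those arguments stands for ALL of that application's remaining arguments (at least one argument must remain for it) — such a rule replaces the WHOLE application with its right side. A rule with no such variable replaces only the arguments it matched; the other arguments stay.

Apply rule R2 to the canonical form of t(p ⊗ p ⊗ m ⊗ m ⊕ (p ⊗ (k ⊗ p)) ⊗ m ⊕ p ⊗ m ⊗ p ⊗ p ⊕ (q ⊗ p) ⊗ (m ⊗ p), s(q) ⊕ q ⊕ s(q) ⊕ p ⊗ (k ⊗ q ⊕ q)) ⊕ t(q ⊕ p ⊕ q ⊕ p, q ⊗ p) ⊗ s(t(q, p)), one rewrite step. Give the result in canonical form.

Canonical form:  s(t(q, p)) ⊗ t(p ⊕ p ⊕ q ⊕ q, p ⊗ q) ⊕ t(k ⊗ m ⊗ p ⊗ p ⊕ m ⊗ m ⊗ p ⊗ p ⊕ m ⊗ p ⊗ p ⊗ p ⊕ m ⊗ p ⊗ p ⊗ q, k ⊗ p ⊗ q ⊕ p ⊗ q ⊕ q ⊕ s(q) ⊕ s(q))
R2 matches:  uses k ⊗ p ⊗ q, q, s(q);  v := q, w := k
Giving:  s(t(q, p)) ⊗ t(p ⊕ p ⊕ q ⊕ q, p ⊗ q) ⊕ t(k ⊗ m ⊗ p ⊗ p ⊕ m ⊗ m ⊗ p ⊗ p ⊕ m ⊗ p ⊗ p ⊗ p ⊕ m ⊗ p ⊗ p ⊗ q, k ⊕ p ⊗ q ⊕ s(q))

Answer: s(t(q, p)) ⊗ t(p ⊕ p ⊕ q ⊕ q, p ⊗ q) ⊕ t(k ⊗ m ⊗ p ⊗ p ⊕ m ⊗ m ⊗ p ⊗ p ⊕ m ⊗ p ⊗ p ⊗ p ⊕ m ⊗ p ⊗ p ⊗ q, k ⊕ p ⊗ q ⊕ s(q))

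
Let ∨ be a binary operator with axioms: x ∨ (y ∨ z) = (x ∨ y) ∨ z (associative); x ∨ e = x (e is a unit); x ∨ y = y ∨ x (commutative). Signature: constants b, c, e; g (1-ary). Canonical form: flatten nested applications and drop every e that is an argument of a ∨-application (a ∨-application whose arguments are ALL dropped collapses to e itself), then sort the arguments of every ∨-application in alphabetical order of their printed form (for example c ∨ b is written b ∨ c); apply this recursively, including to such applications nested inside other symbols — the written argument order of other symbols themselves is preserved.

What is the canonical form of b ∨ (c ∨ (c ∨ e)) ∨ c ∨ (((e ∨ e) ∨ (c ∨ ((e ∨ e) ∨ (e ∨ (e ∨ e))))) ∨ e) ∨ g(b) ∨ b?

Merge nested applications:  b ∨ c ∨ c ∨ e ∨ c ∨ e ∨ e ∨ c ∨ e ∨ e ∨ e ∨ e ∨ e ∨ e ∨ g(b) ∨ b
Unit:  drop e (×9)
Order the arguments:  b ∨ b ∨ c ∨ c ∨ c ∨ c ∨ g(b)

Answer: b ∨ b ∨ c ∨ c ∨ c ∨ c ∨ g(b)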